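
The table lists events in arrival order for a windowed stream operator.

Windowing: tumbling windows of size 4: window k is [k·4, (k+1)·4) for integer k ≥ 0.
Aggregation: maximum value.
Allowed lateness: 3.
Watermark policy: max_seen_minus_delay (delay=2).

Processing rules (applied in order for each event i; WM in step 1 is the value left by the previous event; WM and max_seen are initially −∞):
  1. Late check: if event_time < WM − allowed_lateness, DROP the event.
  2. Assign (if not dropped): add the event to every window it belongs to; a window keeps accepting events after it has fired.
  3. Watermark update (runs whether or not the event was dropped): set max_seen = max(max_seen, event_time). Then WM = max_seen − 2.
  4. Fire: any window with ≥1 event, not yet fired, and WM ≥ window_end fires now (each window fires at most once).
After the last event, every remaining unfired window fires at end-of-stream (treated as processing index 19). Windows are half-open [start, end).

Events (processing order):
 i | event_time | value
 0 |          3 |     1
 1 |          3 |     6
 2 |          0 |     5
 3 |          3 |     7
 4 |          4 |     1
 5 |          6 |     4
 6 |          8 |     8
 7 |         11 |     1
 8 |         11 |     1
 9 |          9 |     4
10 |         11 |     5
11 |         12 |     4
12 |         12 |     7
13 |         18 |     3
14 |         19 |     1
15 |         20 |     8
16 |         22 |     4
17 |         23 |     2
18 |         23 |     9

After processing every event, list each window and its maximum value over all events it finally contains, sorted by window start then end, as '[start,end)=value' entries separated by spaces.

[0,4)=7 [4,8)=4 [8,12)=8 [12,16)=7 [16,20)=3 [20,24)=9

i=0 t=3 v=1: → [0,4); WM=1
i=1 t=3 v=6: → [0,4); WM=1
i=2 t=0 v=5: → [0,4); WM=1
i=3 t=3 v=7: → [0,4); WM=1
i=4 t=4 v=1: → [4,8); WM=2
i=5 t=6 v=4: → [4,8); WM=4; [0,4) fires=7
i=6 t=8 v=8: → [8,12); WM=6
i=7 t=11 v=1: → [8,12); WM=9; [4,8) fires=4
i=8 t=11 v=1: → [8,12); WM=9
i=9 t=9 v=4: → [8,12); WM=9
i=10 t=11 v=5: → [8,12); WM=9
i=11 t=12 v=4: → [12,16); WM=10
i=12 t=12 v=7: → [12,16); WM=10
i=13 t=18 v=3: → [16,20); WM=16; [8,12) fires=8 [12,16) fires=7
i=14 t=19 v=1: → [16,20); WM=17
i=15 t=20 v=8: → [20,24); WM=18
i=16 t=22 v=4: → [20,24); WM=20; [16,20) fires=3
i=17 t=23 v=2: → [20,24); WM=21
i=18 t=23 v=9: → [20,24); WM=21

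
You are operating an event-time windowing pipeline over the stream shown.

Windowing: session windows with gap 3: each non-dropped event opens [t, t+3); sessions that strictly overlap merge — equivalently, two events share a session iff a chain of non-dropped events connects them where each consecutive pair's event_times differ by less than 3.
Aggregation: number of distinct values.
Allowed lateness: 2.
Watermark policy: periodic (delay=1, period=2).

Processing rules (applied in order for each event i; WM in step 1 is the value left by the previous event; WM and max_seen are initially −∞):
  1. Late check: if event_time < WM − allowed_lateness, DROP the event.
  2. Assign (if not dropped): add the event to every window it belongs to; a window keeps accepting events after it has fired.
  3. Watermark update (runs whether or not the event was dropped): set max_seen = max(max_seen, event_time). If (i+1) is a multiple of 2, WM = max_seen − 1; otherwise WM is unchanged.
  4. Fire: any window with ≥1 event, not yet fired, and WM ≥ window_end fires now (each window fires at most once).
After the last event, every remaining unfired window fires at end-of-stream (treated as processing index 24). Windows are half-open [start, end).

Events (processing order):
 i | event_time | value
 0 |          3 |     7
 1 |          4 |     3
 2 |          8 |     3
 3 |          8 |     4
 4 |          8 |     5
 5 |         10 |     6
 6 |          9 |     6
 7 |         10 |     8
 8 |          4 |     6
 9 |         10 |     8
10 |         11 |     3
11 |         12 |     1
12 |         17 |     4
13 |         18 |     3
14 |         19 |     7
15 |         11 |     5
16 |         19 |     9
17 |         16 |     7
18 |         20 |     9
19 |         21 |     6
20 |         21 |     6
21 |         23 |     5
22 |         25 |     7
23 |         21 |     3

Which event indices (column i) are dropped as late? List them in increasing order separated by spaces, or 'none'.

i=0 t=3 v=7: → [3,6); WM=−∞
i=1 t=4 v=3: → [3,7); WM=3
i=2 t=8 v=3: → [8,11); WM=3
i=3 t=8 v=4: → [8,11); WM=7
i=4 t=8 v=5: → [8,11); WM=7
i=5 t=10 v=6: → [8,13); WM=9
i=6 t=9 v=6: → [8,13); WM=9
i=7 t=10 v=8: → [8,13); WM=9
i=8 t=4 v=6: DROP (t<9-2); WM=9
i=9 t=10 v=8: → [8,13); WM=9
i=10 t=11 v=3: → [8,14); WM=9
i=11 t=12 v=1: → [8,15); WM=11
i=12 t=17 v=4: → [17,20); WM=11
i=13 t=18 v=3: → [17,21); WM=17
i=14 t=19 v=7: → [17,22); WM=17
i=15 t=11 v=5: DROP (t<17-2); WM=18
i=16 t=19 v=9: → [17,22); WM=18
i=17 t=16 v=7: → [16,22); WM=18
i=18 t=20 v=9: → [16,23); WM=18
i=19 t=21 v=6: → [16,24); WM=20
i=20 t=21 v=6: → [16,24); WM=20
i=21 t=23 v=5: → [16,26); WM=22
i=22 t=25 v=7: → [16,28); WM=22
i=23 t=21 v=3: → [16,28); WM=24

8 15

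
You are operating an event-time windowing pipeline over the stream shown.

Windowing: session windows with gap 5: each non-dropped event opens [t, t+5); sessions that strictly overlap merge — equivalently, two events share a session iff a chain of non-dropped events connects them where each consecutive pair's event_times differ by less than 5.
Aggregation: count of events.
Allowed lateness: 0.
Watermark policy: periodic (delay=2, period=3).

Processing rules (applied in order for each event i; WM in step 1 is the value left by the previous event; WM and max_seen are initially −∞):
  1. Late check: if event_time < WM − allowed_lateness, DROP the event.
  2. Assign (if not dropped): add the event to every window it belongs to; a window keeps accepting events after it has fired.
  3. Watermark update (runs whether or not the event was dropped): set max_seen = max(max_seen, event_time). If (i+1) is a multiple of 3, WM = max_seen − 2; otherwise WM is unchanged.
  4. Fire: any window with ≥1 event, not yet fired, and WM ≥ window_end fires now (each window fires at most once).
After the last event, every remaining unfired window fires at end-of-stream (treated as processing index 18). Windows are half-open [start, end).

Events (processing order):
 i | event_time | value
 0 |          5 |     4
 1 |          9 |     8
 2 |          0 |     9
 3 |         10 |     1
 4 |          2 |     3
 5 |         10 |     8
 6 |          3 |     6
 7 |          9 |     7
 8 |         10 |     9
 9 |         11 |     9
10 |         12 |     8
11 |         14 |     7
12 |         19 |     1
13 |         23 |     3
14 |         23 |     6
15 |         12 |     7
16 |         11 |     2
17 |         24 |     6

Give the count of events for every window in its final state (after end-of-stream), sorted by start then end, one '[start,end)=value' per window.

[0,5)=1 [5,19)=9 [19,29)=4

i=0 t=5 v=4: → [5,10); WM=−∞
i=1 t=9 v=8: → [5,14); WM=−∞
i=2 t=0 v=9: → [0,5); WM=7
i=3 t=10 v=1: → [5,15); WM=7
i=4 t=2 v=3: DROP (t<7-0); WM=7
i=5 t=10 v=8: → [5,15); WM=8
i=6 t=3 v=6: DROP (t<8-0); WM=8
i=7 t=9 v=7: → [5,15); WM=8
i=8 t=10 v=9: → [5,15); WM=8
i=9 t=11 v=9: → [5,16); WM=8
i=10 t=12 v=8: → [5,17); WM=8
i=11 t=14 v=7: → [5,19); WM=12
i=12 t=19 v=1: → [19,24); WM=12
i=13 t=23 v=3: → [19,28); WM=12
i=14 t=23 v=6: → [19,28); WM=21
i=15 t=12 v=7: DROP (t<21-0); WM=21
i=16 t=11 v=2: DROP (t<21-0); WM=21
i=17 t=24 v=6: → [19,29); WM=22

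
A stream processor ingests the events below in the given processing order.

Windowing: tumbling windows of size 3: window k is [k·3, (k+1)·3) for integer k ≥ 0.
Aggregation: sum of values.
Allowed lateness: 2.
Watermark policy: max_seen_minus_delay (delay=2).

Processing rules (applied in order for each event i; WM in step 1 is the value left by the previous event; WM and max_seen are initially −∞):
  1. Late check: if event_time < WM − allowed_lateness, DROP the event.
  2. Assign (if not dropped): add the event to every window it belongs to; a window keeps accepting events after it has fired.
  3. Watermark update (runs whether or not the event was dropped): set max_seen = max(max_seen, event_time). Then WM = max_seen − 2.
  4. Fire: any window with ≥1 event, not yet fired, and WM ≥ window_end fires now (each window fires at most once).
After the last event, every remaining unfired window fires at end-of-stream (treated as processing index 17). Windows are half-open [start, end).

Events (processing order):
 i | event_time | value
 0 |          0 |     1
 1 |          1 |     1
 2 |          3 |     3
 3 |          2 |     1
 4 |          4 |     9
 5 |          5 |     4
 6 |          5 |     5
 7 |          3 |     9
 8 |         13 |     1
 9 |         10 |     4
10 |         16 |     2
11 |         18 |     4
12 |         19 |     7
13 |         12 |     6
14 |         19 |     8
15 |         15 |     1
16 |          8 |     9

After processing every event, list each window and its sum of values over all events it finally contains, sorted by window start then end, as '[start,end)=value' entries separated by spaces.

[0,3)=3 [3,6)=30 [9,12)=4 [12,15)=1 [15,18)=3 [18,21)=19

i=0 t=0 v=1: → [0,3); WM=-2
i=1 t=1 v=1: → [0,3); WM=-1
i=2 t=3 v=3: → [3,6); WM=1
i=3 t=2 v=1: → [0,3); WM=1
i=4 t=4 v=9: → [3,6); WM=2
i=5 t=5 v=4: → [3,6); WM=3; [0,3) fires=3
i=6 t=5 v=5: → [3,6); WM=3
i=7 t=3 v=9: → [3,6); WM=3
i=8 t=13 v=1: → [12,15); WM=11; [3,6) fires=30
i=9 t=10 v=4: → [9,12); WM=11
i=10 t=16 v=2: → [15,18); WM=14; [9,12) fires=4
i=11 t=18 v=4: → [18,21); WM=16; [12,15) fires=1
i=12 t=19 v=7: → [18,21); WM=17
i=13 t=12 v=6: DROP (t<17-2); WM=17
i=14 t=19 v=8: → [18,21); WM=17
i=15 t=15 v=1: → [15,18); WM=17
i=16 t=8 v=9: DROP (t<17-2); WM=17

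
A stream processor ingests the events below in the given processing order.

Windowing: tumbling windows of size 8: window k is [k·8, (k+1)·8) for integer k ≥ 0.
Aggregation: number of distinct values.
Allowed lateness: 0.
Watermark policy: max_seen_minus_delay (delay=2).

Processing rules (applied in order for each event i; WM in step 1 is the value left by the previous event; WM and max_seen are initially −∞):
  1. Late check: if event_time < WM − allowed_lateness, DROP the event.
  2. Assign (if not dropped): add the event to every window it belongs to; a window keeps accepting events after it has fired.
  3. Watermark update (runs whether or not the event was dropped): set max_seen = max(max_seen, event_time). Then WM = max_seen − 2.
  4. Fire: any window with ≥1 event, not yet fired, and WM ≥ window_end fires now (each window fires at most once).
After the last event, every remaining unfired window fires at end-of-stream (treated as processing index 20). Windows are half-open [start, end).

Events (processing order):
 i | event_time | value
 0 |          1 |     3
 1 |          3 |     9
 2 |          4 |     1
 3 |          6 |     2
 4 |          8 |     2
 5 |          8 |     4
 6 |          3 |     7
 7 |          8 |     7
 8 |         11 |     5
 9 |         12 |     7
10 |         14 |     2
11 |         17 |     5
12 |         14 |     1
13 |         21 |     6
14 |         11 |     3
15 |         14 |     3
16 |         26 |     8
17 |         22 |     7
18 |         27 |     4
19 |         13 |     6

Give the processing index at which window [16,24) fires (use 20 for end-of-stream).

i=0 t=1 v=3: → [0,8); WM=-1
i=1 t=3 v=9: → [0,8); WM=1
i=2 t=4 v=1: → [0,8); WM=2
i=3 t=6 v=2: → [0,8); WM=4
i=4 t=8 v=2: → [8,16); WM=6
i=5 t=8 v=4: → [8,16); WM=6
i=6 t=3 v=7: DROP (t<6-0); WM=6
i=7 t=8 v=7: → [8,16); WM=6
i=8 t=11 v=5: → [8,16); WM=9; [0,8) fires=4
i=9 t=12 v=7: → [8,16); WM=10
i=10 t=14 v=2: → [8,16); WM=12
i=11 t=17 v=5: → [16,24); WM=15
i=12 t=14 v=1: DROP (t<15-0); WM=15
i=13 t=21 v=6: → [16,24); WM=19; [8,16) fires=4
i=14 t=11 v=3: DROP (t<19-0); WM=19
i=15 t=14 v=3: DROP (t<19-0); WM=19
i=16 t=26 v=8: → [24,32); WM=24; [16,24) fires=2
i=17 t=22 v=7: DROP (t<24-0); WM=24
i=18 t=27 v=4: → [24,32); WM=25
i=19 t=13 v=6: DROP (t<25-0); WM=25

16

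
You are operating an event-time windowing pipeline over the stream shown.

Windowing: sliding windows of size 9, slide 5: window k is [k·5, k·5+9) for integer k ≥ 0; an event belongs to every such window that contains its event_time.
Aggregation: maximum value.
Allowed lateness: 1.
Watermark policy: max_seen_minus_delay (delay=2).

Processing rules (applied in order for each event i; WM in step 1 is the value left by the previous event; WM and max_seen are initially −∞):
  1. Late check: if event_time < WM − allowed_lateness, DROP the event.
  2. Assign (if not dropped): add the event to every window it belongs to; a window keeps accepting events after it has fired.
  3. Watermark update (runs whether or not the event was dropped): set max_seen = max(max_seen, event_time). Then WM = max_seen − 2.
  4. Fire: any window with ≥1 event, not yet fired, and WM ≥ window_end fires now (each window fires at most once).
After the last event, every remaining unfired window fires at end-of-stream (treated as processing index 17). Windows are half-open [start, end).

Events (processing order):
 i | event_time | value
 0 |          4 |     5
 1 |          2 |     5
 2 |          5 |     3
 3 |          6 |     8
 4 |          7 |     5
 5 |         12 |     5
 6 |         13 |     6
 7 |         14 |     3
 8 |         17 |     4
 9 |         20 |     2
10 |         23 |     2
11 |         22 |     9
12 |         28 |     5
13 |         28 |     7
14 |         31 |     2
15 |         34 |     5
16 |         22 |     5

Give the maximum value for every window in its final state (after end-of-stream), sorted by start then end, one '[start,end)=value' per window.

i=0 t=4 v=5: → [0,9); WM=2
i=1 t=2 v=5: → [0,9); WM=2
i=2 t=5 v=3: → [5,14),[0,9); WM=3
i=3 t=6 v=8: → [5,14),[0,9); WM=4
i=4 t=7 v=5: → [5,14),[0,9); WM=5
i=5 t=12 v=5: → [10,19),[5,14); WM=10; [0,9) fires=8
i=6 t=13 v=6: → [10,19),[5,14); WM=11
i=7 t=14 v=3: → [10,19); WM=12
i=8 t=17 v=4: → [15,24),[10,19); WM=15; [5,14) fires=8
i=9 t=20 v=2: → [20,29),[15,24); WM=18
i=10 t=23 v=2: → [20,29),[15,24); WM=21; [10,19) fires=6
i=11 t=22 v=9: → [20,29),[15,24); WM=21
i=12 t=28 v=5: → [25,34),[20,29); WM=26; [15,24) fires=9
i=13 t=28 v=7: → [25,34),[20,29); WM=26
i=14 t=31 v=2: → [30,39),[25,34); WM=29; [20,29) fires=9
i=15 t=34 v=5: → [30,39); WM=32
i=16 t=22 v=5: DROP (t<32-1); WM=32

[0,9)=8 [5,14)=8 [10,19)=6 [15,24)=9 [20,29)=9 [25,34)=7 [30,39)=5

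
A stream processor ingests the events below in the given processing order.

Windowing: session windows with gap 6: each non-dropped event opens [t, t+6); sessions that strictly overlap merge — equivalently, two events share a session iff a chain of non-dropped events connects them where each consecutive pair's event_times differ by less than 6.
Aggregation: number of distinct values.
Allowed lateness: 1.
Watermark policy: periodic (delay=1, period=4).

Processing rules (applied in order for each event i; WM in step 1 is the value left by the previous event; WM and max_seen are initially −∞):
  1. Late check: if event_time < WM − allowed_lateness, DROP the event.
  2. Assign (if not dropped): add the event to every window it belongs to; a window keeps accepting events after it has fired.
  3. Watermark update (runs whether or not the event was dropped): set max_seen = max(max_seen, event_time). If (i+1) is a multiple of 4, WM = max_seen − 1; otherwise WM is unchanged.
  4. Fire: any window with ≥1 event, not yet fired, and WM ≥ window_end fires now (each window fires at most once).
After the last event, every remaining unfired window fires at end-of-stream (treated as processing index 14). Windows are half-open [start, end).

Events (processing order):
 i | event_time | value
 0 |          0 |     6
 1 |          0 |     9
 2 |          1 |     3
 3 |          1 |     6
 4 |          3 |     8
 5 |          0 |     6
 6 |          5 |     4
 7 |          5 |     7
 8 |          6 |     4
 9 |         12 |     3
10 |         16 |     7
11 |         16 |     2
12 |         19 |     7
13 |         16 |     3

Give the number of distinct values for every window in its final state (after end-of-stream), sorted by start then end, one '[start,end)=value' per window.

i=0 t=0 v=6: → [0,6); WM=−∞
i=1 t=0 v=9: → [0,6); WM=−∞
i=2 t=1 v=3: → [0,7); WM=−∞
i=3 t=1 v=6: → [0,7); WM=0
i=4 t=3 v=8: → [0,9); WM=0
i=5 t=0 v=6: → [0,9); WM=0
i=6 t=5 v=4: → [0,11); WM=0
i=7 t=5 v=7: → [0,11); WM=4
i=8 t=6 v=4: → [0,12); WM=4
i=9 t=12 v=3: → [12,18); WM=4
i=10 t=16 v=7: → [12,22); WM=4
i=11 t=16 v=2: → [12,22); WM=15
i=12 t=19 v=7: → [12,25); WM=15
i=13 t=16 v=3: → [12,25); WM=15

[0,12)=6 [12,25)=3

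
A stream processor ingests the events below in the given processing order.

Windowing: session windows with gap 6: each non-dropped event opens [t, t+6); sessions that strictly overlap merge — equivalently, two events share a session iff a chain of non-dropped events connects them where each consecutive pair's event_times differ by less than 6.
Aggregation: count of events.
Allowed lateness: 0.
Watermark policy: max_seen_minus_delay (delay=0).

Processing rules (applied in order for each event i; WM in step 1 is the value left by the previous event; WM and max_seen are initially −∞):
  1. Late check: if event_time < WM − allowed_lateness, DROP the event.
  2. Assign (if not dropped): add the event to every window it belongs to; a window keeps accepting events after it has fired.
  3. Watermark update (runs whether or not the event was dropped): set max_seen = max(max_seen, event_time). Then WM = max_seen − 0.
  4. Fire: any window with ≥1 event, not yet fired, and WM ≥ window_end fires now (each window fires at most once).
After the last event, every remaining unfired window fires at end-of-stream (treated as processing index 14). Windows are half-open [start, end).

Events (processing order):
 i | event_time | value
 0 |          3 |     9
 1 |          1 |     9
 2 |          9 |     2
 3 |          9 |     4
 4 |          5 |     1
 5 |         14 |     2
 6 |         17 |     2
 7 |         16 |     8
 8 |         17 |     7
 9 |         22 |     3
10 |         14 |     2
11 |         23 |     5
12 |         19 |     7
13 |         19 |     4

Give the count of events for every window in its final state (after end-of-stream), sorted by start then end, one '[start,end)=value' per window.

[3,9)=1 [9,29)=7

i=0 t=3 v=9: → [3,9); WM=3
i=1 t=1 v=9: DROP (t<3-0); WM=3
i=2 t=9 v=2: → [9,15); WM=9
i=3 t=9 v=4: → [9,15); WM=9
i=4 t=5 v=1: DROP (t<9-0); WM=9
i=5 t=14 v=2: → [9,20); WM=14
i=6 t=17 v=2: → [9,23); WM=17
i=7 t=16 v=8: DROP (t<17-0); WM=17
i=8 t=17 v=7: → [9,23); WM=17
i=9 t=22 v=3: → [9,28); WM=22
i=10 t=14 v=2: DROP (t<22-0); WM=22
i=11 t=23 v=5: → [9,29); WM=23
i=12 t=19 v=7: DROP (t<23-0); WM=23
i=13 t=19 v=4: DROP (t<23-0); WM=23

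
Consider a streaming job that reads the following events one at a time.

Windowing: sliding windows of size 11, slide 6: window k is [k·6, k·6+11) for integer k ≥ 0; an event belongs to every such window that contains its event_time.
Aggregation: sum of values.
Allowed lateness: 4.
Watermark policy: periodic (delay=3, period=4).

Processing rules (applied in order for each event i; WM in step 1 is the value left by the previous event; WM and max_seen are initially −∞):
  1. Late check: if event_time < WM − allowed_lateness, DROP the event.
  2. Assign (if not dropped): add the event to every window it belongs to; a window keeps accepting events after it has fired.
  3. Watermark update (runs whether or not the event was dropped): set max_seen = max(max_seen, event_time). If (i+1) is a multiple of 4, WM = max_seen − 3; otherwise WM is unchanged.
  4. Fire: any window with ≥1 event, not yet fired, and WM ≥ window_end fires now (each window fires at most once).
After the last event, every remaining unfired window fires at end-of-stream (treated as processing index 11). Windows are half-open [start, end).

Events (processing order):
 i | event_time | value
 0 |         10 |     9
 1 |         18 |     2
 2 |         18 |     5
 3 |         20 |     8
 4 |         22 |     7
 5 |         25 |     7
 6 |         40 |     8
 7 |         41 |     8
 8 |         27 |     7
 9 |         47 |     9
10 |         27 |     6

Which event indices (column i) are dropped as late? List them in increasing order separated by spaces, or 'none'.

8 10

i=0 t=10 v=9: → [6,17),[0,11); WM=−∞
i=1 t=18 v=2: → [18,29),[12,23); WM=−∞
i=2 t=18 v=5: → [18,29),[12,23); WM=−∞
i=3 t=20 v=8: → [18,29),[12,23); WM=17; [0,11) fires=9 [6,17) fires=9
i=4 t=22 v=7: → [18,29),[12,23); WM=17
i=5 t=25 v=7: → [24,35),[18,29); WM=17
i=6 t=40 v=8: → [36,47),[30,41); WM=17
i=7 t=41 v=8: → [36,47); WM=38; [12,23) fires=22 [18,29) fires=29 [24,35) fires=7
i=8 t=27 v=7: DROP (t<38-4); WM=38
i=9 t=47 v=9: → [42,53); WM=38
i=10 t=27 v=6: DROP (t<38-4); WM=38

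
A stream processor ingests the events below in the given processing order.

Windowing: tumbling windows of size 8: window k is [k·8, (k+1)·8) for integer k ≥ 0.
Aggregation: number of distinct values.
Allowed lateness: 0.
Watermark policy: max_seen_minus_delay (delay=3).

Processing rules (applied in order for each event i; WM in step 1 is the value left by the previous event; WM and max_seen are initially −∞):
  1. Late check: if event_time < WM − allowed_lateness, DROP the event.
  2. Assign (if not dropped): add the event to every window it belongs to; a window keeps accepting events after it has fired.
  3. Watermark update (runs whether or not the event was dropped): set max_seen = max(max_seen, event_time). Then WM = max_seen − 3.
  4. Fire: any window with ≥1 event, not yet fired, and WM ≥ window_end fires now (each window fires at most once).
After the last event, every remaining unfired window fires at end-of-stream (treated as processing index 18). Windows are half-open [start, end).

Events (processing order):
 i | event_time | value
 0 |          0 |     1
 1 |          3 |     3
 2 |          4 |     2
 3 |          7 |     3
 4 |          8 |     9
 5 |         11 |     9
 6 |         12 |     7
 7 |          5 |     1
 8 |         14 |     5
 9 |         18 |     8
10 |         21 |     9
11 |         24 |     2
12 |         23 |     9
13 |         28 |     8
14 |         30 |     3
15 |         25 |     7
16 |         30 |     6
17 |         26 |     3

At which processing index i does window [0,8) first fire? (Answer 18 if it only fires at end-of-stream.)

5

i=0 t=0 v=1: → [0,8); WM=-3
i=1 t=3 v=3: → [0,8); WM=0
i=2 t=4 v=2: → [0,8); WM=1
i=3 t=7 v=3: → [0,8); WM=4
i=4 t=8 v=9: → [8,16); WM=5
i=5 t=11 v=9: → [8,16); WM=8; [0,8) fires=3
i=6 t=12 v=7: → [8,16); WM=9
i=7 t=5 v=1: DROP (t<9-0); WM=9
i=8 t=14 v=5: → [8,16); WM=11
i=9 t=18 v=8: → [16,24); WM=15
i=10 t=21 v=9: → [16,24); WM=18; [8,16) fires=3
i=11 t=24 v=2: → [24,32); WM=21
i=12 t=23 v=9: → [16,24); WM=21
i=13 t=28 v=8: → [24,32); WM=25; [16,24) fires=2
i=14 t=30 v=3: → [24,32); WM=27
i=15 t=25 v=7: DROP (t<27-0); WM=27
i=16 t=30 v=6: → [24,32); WM=27
i=17 t=26 v=3: DROP (t<27-0); WM=27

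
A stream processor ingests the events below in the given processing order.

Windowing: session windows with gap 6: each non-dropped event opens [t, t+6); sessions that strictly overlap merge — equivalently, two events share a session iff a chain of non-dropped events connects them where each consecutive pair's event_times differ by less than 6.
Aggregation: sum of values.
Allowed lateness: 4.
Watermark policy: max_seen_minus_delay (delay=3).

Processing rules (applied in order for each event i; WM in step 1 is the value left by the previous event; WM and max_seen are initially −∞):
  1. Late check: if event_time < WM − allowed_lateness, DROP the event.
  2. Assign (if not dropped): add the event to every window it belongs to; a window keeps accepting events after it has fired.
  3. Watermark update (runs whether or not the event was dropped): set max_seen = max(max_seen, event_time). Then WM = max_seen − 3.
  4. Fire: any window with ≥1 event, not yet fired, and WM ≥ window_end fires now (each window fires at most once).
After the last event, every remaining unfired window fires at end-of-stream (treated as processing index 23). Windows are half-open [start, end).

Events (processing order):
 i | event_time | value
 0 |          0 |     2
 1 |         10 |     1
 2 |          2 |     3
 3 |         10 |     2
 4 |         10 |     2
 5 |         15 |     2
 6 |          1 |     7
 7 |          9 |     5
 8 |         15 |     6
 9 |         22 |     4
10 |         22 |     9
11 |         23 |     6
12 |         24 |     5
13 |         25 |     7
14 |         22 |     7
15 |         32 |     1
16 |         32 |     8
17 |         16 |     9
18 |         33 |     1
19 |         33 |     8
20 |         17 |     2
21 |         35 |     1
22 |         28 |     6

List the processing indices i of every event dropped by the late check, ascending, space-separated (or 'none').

2 6 17 20

i=0 t=0 v=2: → [0,6); WM=-3
i=1 t=10 v=1: → [10,16); WM=7
i=2 t=2 v=3: DROP (t<7-4); WM=7
i=3 t=10 v=2: → [10,16); WM=7
i=4 t=10 v=2: → [10,16); WM=7
i=5 t=15 v=2: → [10,21); WM=12
i=6 t=1 v=7: DROP (t<12-4); WM=12
i=7 t=9 v=5: → [9,21); WM=12
i=8 t=15 v=6: → [9,21); WM=12
i=9 t=22 v=4: → [22,28); WM=19
i=10 t=22 v=9: → [22,28); WM=19
i=11 t=23 v=6: → [22,29); WM=20
i=12 t=24 v=5: → [22,30); WM=21
i=13 t=25 v=7: → [22,31); WM=22
i=14 t=22 v=7: → [22,31); WM=22
i=15 t=32 v=1: → [32,38); WM=29
i=16 t=32 v=8: → [32,38); WM=29
i=17 t=16 v=9: DROP (t<29-4); WM=29
i=18 t=33 v=1: → [32,39); WM=30
i=19 t=33 v=8: → [32,39); WM=30
i=20 t=17 v=2: DROP (t<30-4); WM=30
i=21 t=35 v=1: → [32,41); WM=32
i=22 t=28 v=6: → [22,41); WM=32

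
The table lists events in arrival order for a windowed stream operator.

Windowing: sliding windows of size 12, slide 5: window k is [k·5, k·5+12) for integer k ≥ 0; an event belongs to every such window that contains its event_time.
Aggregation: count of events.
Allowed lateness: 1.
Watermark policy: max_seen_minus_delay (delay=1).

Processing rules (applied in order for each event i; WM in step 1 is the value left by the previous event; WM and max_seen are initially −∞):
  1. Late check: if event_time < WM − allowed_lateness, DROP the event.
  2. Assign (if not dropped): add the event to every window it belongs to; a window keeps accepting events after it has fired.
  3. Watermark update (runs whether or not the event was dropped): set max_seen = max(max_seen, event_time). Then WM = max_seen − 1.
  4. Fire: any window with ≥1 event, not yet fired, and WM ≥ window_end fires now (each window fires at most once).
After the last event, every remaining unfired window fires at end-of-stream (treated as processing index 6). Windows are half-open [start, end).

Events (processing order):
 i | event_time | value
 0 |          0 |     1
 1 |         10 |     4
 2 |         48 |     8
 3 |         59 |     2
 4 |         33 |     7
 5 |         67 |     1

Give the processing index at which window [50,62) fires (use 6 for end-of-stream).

5

i=0 t=0 v=1: → [0,12); WM=-1
i=1 t=10 v=4: → [10,22),[5,17),[0,12); WM=9
i=2 t=48 v=8: → [45,57),[40,52); WM=47; [0,12) fires=2 [5,17) fires=1 [10,22) fires=1
i=3 t=59 v=2: → [55,67),[50,62); WM=58; [40,52) fires=1 [45,57) fires=1
i=4 t=33 v=7: DROP (t<58-1); WM=58
i=5 t=67 v=1: → [65,77),[60,72); WM=66; [50,62) fires=1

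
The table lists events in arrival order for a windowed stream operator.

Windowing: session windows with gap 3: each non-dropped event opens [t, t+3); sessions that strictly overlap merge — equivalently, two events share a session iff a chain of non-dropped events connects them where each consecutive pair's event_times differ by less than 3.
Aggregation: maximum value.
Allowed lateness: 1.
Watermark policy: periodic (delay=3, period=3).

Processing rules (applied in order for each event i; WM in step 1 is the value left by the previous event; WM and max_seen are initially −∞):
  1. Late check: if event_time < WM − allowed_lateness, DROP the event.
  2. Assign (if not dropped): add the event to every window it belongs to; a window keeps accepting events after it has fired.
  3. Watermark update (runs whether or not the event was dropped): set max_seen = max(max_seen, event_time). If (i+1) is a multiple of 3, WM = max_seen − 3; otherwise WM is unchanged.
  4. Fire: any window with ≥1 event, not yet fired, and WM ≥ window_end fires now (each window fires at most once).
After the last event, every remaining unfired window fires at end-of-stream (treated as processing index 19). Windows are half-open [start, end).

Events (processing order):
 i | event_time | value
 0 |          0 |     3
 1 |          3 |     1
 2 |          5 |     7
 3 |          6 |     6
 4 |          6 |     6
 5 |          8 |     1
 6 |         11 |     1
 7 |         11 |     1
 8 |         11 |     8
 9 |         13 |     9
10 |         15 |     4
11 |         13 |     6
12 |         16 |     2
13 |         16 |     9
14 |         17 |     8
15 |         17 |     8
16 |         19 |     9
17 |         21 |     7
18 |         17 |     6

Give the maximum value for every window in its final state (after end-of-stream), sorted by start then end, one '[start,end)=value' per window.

[0,3)=3 [3,11)=7 [11,24)=9

i=0 t=0 v=3: → [0,3); WM=−∞
i=1 t=3 v=1: → [3,6); WM=−∞
i=2 t=5 v=7: → [3,8); WM=2
i=3 t=6 v=6: → [3,9); WM=2
i=4 t=6 v=6: → [3,9); WM=2
i=5 t=8 v=1: → [3,11); WM=5
i=6 t=11 v=1: → [11,14); WM=5
i=7 t=11 v=1: → [11,14); WM=5
i=8 t=11 v=8: → [11,14); WM=8
i=9 t=13 v=9: → [11,16); WM=8
i=10 t=15 v=4: → [11,18); WM=8
i=11 t=13 v=6: → [11,18); WM=12
i=12 t=16 v=2: → [11,19); WM=12
i=13 t=16 v=9: → [11,19); WM=12
i=14 t=17 v=8: → [11,20); WM=14
i=15 t=17 v=8: → [11,20); WM=14
i=16 t=19 v=9: → [11,22); WM=14
i=17 t=21 v=7: → [11,24); WM=18
i=18 t=17 v=6: → [11,24); WM=18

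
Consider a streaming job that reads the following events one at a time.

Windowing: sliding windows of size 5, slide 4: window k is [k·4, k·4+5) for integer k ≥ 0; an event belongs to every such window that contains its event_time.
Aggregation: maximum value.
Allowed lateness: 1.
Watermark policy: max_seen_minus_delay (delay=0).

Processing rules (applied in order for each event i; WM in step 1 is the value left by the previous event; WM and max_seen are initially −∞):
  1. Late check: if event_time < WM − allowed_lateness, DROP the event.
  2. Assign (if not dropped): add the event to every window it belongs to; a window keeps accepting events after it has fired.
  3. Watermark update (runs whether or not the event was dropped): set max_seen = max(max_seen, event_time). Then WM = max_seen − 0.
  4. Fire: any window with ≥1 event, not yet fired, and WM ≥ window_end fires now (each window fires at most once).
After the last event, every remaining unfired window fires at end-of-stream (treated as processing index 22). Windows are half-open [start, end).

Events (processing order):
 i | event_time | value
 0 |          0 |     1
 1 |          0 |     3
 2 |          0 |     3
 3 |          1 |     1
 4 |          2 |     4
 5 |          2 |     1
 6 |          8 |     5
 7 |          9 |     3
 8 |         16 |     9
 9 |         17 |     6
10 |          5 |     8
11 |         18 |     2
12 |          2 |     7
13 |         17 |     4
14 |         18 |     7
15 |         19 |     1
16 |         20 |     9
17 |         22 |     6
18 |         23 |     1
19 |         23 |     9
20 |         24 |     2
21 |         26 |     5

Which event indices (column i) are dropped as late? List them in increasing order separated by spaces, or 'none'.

10 12

i=0 t=0 v=1: → [0,5); WM=0
i=1 t=0 v=3: → [0,5); WM=0
i=2 t=0 v=3: → [0,5); WM=0
i=3 t=1 v=1: → [0,5); WM=1
i=4 t=2 v=4: → [0,5); WM=2
i=5 t=2 v=1: → [0,5); WM=2
i=6 t=8 v=5: → [8,13),[4,9); WM=8; [0,5) fires=4
i=7 t=9 v=3: → [8,13); WM=9; [4,9) fires=5
i=8 t=16 v=9: → [16,21),[12,17); WM=16; [8,13) fires=5
i=9 t=17 v=6: → [16,21); WM=17; [12,17) fires=9
i=10 t=5 v=8: DROP (t<17-1); WM=17
i=11 t=18 v=2: → [16,21); WM=18
i=12 t=2 v=7: DROP (t<18-1); WM=18
i=13 t=17 v=4: → [16,21); WM=18
i=14 t=18 v=7: → [16,21); WM=18
i=15 t=19 v=1: → [16,21); WM=19
i=16 t=20 v=9: → [20,25),[16,21); WM=20
i=17 t=22 v=6: → [20,25); WM=22; [16,21) fires=9
i=18 t=23 v=1: → [20,25); WM=23
i=19 t=23 v=9: → [20,25); WM=23
i=20 t=24 v=2: → [24,29),[20,25); WM=24
i=21 t=26 v=5: → [24,29); WM=26; [20,25) fires=9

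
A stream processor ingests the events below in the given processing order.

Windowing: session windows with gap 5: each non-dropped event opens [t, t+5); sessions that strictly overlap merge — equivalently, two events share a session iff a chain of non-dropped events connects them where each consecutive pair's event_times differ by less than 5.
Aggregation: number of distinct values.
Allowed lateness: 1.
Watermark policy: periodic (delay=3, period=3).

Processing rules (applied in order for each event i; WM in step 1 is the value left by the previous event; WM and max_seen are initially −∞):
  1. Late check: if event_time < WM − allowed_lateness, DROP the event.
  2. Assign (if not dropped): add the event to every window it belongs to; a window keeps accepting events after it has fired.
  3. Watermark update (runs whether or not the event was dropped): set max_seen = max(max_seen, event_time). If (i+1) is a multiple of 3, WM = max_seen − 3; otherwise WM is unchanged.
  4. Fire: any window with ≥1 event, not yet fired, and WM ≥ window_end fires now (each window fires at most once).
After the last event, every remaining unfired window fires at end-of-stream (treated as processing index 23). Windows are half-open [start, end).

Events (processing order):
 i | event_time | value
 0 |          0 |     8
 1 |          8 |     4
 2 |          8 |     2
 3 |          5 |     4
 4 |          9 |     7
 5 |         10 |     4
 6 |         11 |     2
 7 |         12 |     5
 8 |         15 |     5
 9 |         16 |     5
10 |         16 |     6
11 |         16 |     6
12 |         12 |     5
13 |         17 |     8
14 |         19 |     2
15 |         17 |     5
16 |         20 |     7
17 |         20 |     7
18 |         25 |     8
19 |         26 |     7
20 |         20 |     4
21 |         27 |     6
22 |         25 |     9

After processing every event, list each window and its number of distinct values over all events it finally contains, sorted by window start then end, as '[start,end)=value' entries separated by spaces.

i=0 t=0 v=8: → [0,5); WM=−∞
i=1 t=8 v=4: → [8,13); WM=−∞
i=2 t=8 v=2: → [8,13); WM=5
i=3 t=5 v=4: → [5,13); WM=5
i=4 t=9 v=7: → [5,14); WM=5
i=5 t=10 v=4: → [5,15); WM=7
i=6 t=11 v=2: → [5,16); WM=7
i=7 t=12 v=5: → [5,17); WM=7
i=8 t=15 v=5: → [5,20); WM=12
i=9 t=16 v=5: → [5,21); WM=12
i=10 t=16 v=6: → [5,21); WM=12
i=11 t=16 v=6: → [5,21); WM=13
i=12 t=12 v=5: → [5,21); WM=13
i=13 t=17 v=8: → [5,22); WM=13
i=14 t=19 v=2: → [5,24); WM=16
i=15 t=17 v=5: → [5,24); WM=16
i=16 t=20 v=7: → [5,25); WM=16
i=17 t=20 v=7: → [5,25); WM=17
i=18 t=25 v=8: → [25,30); WM=17
i=19 t=26 v=7: → [25,31); WM=17
i=20 t=20 v=4: → [5,25); WM=23
i=21 t=27 v=6: → [25,32); WM=23
i=22 t=25 v=9: → [25,32); WM=23

[0,5)=1 [5,25)=6 [25,32)=4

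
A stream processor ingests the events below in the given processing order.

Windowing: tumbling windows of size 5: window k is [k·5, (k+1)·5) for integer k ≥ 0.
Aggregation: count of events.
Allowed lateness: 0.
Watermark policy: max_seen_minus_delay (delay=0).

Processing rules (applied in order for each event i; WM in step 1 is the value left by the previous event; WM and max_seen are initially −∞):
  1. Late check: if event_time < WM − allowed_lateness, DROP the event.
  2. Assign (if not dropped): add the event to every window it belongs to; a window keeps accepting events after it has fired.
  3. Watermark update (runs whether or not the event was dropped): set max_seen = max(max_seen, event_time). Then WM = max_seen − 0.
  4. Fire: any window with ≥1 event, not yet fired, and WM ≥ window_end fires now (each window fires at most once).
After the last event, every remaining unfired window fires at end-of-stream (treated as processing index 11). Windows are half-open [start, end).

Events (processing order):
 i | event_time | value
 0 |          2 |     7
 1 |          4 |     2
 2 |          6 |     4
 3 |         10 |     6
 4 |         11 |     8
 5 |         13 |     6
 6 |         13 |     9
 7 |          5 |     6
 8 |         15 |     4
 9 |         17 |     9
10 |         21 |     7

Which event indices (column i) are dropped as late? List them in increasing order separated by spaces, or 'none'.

i=0 t=2 v=7: → [0,5); WM=2
i=1 t=4 v=2: → [0,5); WM=4
i=2 t=6 v=4: → [5,10); WM=6; [0,5) fires=2
i=3 t=10 v=6: → [10,15); WM=10; [5,10) fires=1
i=4 t=11 v=8: → [10,15); WM=11
i=5 t=13 v=6: → [10,15); WM=13
i=6 t=13 v=9: → [10,15); WM=13
i=7 t=5 v=6: DROP (t<13-0); WM=13
i=8 t=15 v=4: → [15,20); WM=15; [10,15) fires=4
i=9 t=17 v=9: → [15,20); WM=17
i=10 t=21 v=7: → [20,25); WM=21; [15,20) fires=2

7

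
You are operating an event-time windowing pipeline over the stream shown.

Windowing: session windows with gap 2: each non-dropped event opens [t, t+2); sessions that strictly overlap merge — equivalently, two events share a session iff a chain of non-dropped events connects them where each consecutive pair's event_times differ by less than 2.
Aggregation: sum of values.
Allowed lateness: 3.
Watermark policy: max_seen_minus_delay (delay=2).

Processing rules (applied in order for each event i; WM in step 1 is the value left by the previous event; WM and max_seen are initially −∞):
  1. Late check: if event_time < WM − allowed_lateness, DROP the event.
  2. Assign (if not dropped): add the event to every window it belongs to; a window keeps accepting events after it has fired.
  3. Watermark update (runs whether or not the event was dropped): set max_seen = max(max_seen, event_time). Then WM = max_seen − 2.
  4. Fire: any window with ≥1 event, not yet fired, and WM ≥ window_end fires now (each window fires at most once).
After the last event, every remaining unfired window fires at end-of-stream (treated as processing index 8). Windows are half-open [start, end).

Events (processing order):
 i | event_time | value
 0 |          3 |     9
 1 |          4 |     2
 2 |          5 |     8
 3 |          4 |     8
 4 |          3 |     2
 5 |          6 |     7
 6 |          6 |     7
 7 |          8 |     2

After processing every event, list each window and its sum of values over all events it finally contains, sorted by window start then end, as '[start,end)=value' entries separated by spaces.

i=0 t=3 v=9: → [3,5); WM=1
i=1 t=4 v=2: → [3,6); WM=2
i=2 t=5 v=8: → [3,7); WM=3
i=3 t=4 v=8: → [3,7); WM=3
i=4 t=3 v=2: → [3,7); WM=3
i=5 t=6 v=7: → [3,8); WM=4
i=6 t=6 v=7: → [3,8); WM=4
i=7 t=8 v=2: → [8,10); WM=6

[3,8)=43 [8,10)=2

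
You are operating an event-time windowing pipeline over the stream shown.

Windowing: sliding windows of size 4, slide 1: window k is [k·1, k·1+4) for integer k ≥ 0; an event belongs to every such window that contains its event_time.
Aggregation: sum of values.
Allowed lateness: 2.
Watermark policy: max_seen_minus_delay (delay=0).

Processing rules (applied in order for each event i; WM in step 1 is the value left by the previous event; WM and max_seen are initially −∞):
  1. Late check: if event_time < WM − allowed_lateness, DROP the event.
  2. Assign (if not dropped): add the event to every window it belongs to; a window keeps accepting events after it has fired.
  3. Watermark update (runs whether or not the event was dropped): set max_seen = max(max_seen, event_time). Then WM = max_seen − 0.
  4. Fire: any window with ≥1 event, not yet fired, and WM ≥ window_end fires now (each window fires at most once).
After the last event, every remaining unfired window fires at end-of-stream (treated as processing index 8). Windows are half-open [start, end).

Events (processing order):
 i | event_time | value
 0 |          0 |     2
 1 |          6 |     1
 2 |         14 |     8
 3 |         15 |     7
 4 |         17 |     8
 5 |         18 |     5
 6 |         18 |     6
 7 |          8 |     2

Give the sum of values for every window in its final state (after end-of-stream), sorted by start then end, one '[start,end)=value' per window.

[0,4)=2 [3,7)=1 [4,8)=1 [5,9)=1 [6,10)=1 [11,15)=8 [12,16)=15 [13,17)=15 [14,18)=23 [15,19)=26 [16,20)=19 [17,21)=19 [18,22)=11

i=0 t=0 v=2: → [0,4); WM=0
i=1 t=6 v=1: → [6,10),[5,9),[4,8),[3,7); WM=6; [0,4) fires=2
i=2 t=14 v=8: → [14,18),[13,17),[12,16),[11,15); WM=14; [3,7) fires=1 [4,8) fires=1 [5,9) fires=1 [6,10) fires=1
i=3 t=15 v=7: → [15,19),[14,18),[13,17),[12,16); WM=15; [11,15) fires=8
i=4 t=17 v=8: → [17,21),[16,20),[15,19),[14,18); WM=17; [12,16) fires=15 [13,17) fires=15
i=5 t=18 v=5: → [18,22),[17,21),[16,20),[15,19); WM=18; [14,18) fires=23
i=6 t=18 v=6: → [18,22),[17,21),[16,20),[15,19); WM=18
i=7 t=8 v=2: DROP (t<18-2); WM=18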